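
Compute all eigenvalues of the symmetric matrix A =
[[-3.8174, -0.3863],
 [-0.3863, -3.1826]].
sigma(A) ≈ {-4, -3}

A is real symmetric, so its spectrum consists of real eigenvalues. Expanding the characteristic polynomial of the displayed matrix gives
  det(λ I - A) = p(λ) = λ^2 + (7)λ + (12).
Solving p(λ) = 0 yields eigenvalues ≈ -4, -3. (A is shown rounded to 4 decimals, so these recover the underlying integer eigenvalues to within that precision.)
Verification: the trace of A = -7 equals the sum of eigenvalues -7, and det(A) ≈ 12.0000 matches the eigenvalue product 12.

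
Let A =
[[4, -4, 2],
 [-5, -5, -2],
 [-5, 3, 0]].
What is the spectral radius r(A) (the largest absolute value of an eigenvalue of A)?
r(A) ≈ 6.7095

The eigenvalues of A are the roots of its characteristic polynomial. With M = A (coefficients from the trace, the sum of principal 2x2 minors, and det A):
  p(λ) = det(λ I - M) = λ^3 + λ^2 - 24λ + 96.
No integer candidate from the rational root theorem (±divisors of 96) is a root, so the roots are irrational. The cubic discriminant is Δ = -234816 < 0, so there is one real root and a complex-conjugate pair. p(-7) = -30 and p(-6) = 60 have opposite signs, so a root lies in (-7, -6); Newton's method refines it to λ ≈ -6.7095. Dividing out (λ - (-6.7095)) leaves approximately λ^2 - 5.7095λ + 14.308. For λ^2 - 5.7095λ + 14.308 the discriminant is -24.6336. It is negative, so the remaining roots are the complex-conjugate pair λ ≈ 2.8548 ± 2.4816i. Their product equals the constant term, so |λ|^2 ≈ 14.308 and |λ| ≈ 3.7826.
Thus the eigenvalues (to 4 decimals) are -6.7095 (modulus 6.7095); 2.8548 ± 2.4816i (modulus 3.7826). The spectral radius is the largest modulus: r(A) ≈ 6.7095. (Cross-check: r(A) ≤ ||A||_2 ≈ 8.5066; equality holds whenever A is normal, though it can also hold for some non-normal A.)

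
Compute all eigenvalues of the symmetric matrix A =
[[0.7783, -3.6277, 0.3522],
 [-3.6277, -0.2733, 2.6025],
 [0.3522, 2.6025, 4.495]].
sigma(A) ≈ {-4, 3, 6}

A is real symmetric, so its spectrum consists of real eigenvalues. Expanding the characteristic polynomial of the displayed matrix gives
  det(λ I - A) = p(λ) = λ^3 + (-5)λ^2 + (-18)λ + (72).
Solving p(λ) = 0 yields eigenvalues ≈ -4, 3, 6. (A is shown rounded to 4 decimals, so these recover the underlying integer eigenvalues to within that precision.)
Verification: the trace of A = 5 equals the sum of eigenvalues 5, and det(A) ≈ -71.9991 matches the eigenvalue product -72.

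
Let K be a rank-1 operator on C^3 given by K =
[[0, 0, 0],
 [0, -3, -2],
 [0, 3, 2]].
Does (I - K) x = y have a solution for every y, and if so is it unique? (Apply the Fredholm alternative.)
(I - K) is invertible (det(I - K) = 2 ≠ 0), so for every y in C^3 the equation (I - K) x = y has a unique solution.

K has rank 1, so it is an outer product K = u v^T: every row of K is a multiple of one row vector. Reading off the entries, u = (0, 1, -1) and v = (0, -3, -2) (row i of K equals u_i·v^T). A rank-one matrix u v^T satisfies K u = u (v·u) and kills the (2)-dimensional subspace v^⊥, so its characteristic polynomial is lambda^2 (lambda - v·u) with v·u = tr K = -1. Hence the eigenvalues of I - K are 1 (multiplicity 2) and 1 - (-1) = 2, so det(I - K) = 2. (Direct check: I - K =
[[1, 0, 0],
 [0, 4, 2],
 [0, -3, -1]]
has determinant 2.) The finite-dimensional Fredholm alternative says: either (I - K) is invertible, or ker(I - K) ≠ {0} and then range(I - K) = ker((I - K)^*)^⊥, with dim ker(I - K) = dim ker((I - K)^*). Since det(I - K) ≠ 0, 1 is not an eigenvalue of K and ker(I - K) = {0}, so we are in the first case: for every y there is a unique x = (I - K)^(-1) y. Explicitly, by the Sherman–Morrison formula, (I - u v^T)^(-1) = I + u v^T/(1 - v·u), i.e. (I - K)^(-1) = I + K/(2).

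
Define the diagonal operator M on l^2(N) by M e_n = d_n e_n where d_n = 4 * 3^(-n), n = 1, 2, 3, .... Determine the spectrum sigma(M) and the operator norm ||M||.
sigma(M) = {4 * 3^(-n) : n ≥ 1} ∪ {0}; ||M|| = 4/3

A bounded diagonal operator on l^2 with diagonal entries d_n has spectrum equal to the closure of {d_n : n ≥ 1}: every d_n is an eigenvalue (with eigenvector e_n), so {d_n} ⊂ sigma(M); the spectrum is closed, so its closure is too; and for lambda not in the closure, (M - lambda I) has bounded inverse (the diagonal entries 1/(d_n - lambda) are bounded). For our sequence d_n = 4 * 3^(-n), n = 1, 2, 3, ...:
  - {d_n} = {4 * 3^(-n) : n ≥ 1}; the only limit point is 0
  - closure = {4 * 3^(-n) : n ≥ 1} ∪ {0}
For the norm: a diagonal operator has ||M|| = sup_n |d_n|. Here d_n = 4 * 3^(-n) is positive and decreasing, so sup_n |d_n| = d_1 = 4/3. So ||M|| = 4/3.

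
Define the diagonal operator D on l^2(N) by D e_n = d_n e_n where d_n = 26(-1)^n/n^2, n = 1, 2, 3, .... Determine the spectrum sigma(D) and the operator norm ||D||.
sigma(D) = {26(-1)^n/n^2 : n ≥ 1} ∪ {0}; ||D|| = 26

A bounded diagonal operator on l^2 with diagonal entries d_n has spectrum equal to the closure of {d_n : n ≥ 1}: every d_n is an eigenvalue (with eigenvector e_n), so {d_n} ⊂ sigma(D); the spectrum is closed, so its closure is too; and for lambda not in the closure, (D - lambda I) has bounded inverse (the diagonal entries 1/(d_n - lambda) are bounded). For our sequence d_n = 26(-1)^n/n^2, n = 1, 2, 3, ...:
  - {d_n} = {26(-1)^n/n^2 : n ≥ 1}; the only limit point is 0
  - closure = {26(-1)^n/n^2 : n ≥ 1} ∪ {0}
For the norm: a diagonal operator has ||D|| = sup_n |d_n|. Here |d_n| = 26/n^2 is decreasing, so sup_n |d_n| = |d_1| = 26. So ||D|| = 26.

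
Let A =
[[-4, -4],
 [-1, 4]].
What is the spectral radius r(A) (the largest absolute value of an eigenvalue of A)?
r(A) = sqrt(80)/2 ≈ 4.4721

The eigenvalues of A are the roots of its characteristic polynomial. With M = A (coefficients from the trace and determinant):
  p(λ) = det(λ I - M) = λ^2 - 20.
For λ^2 - 20 the discriminant is 80. It is nonnegative but not a perfect square, so the roots are real and irrational: λ = ± sqrt(80)/2 ≈ 4.4721, -4.4721.
Thus the eigenvalues (to 4 decimals) are 4.4721 (modulus 4.4721); -4.4721 (modulus 4.4721). The spectral radius is the largest modulus: r(A) = sqrt(80)/2 ≈ 4.4721. (Cross-check: r(A) ≤ ||A||_2 ≈ 6.217; equality holds whenever A is normal, though it can also hold for some non-normal A.)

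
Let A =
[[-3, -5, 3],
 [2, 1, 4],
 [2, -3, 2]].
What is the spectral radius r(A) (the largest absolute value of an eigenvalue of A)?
r(A) ≈ 4.7949

The eigenvalues of A are the roots of its characteristic polynomial. With M = A (coefficients from the trace, the sum of principal 2x2 minors, and det A):
  p(λ) = det(λ I - M) = λ^3 + 9λ + 86.
No integer candidate from the rational root theorem (±divisors of 86) is a root, so the roots are irrational. The cubic discriminant is Δ = -202608 < 0, so there is one real root and a complex-conjugate pair. p(-4) = -14 and p(-3) = 32 have opposite signs, so a root lies in (-4, -3); Newton's method refines it to λ ≈ -3.7405. Dividing out (λ - (-3.7405)) leaves approximately λ^2 - 3.7405λ + 22.9915. For λ^2 - 3.7405λ + 22.9915 the discriminant is -77.9744. It is negative, so the remaining roots are the complex-conjugate pair λ ≈ 1.8703 ± 4.4152i. Their product equals the constant term, so |λ|^2 ≈ 22.9915 and |λ| ≈ 4.7949.
Thus the eigenvalues (to 4 decimals) are -3.7405 (modulus 3.7405); 1.8703 ± 4.4152i (modulus 4.7949). The spectral radius is the largest modulus: r(A) ≈ 4.7949. (Cross-check: r(A) ≤ ||A||_2 ≈ 7.1146; equality holds whenever A is normal, though it can also hold for some non-normal A.)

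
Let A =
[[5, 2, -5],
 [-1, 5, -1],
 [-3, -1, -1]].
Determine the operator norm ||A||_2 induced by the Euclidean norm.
||A||_2 ≈ 7.7527 (= sqrt(largest eigenvalue of A^T A))

||A||_2 = sigma_max(A) = sqrt(lambda_max(A^T A)). Form the symmetric matrix M = A^T A =
[[35, 8, -21],
 [8, 30, -14],
 [-21, -14, 27]].
Its characteristic polynomial (trace, sum of principal 2x2 minors, determinant of M give the coefficients) is
  p(λ) = det(λ I - M) = λ^3 - 92λ^2 + 2104λ - 11236.
No integer candidate from the rational root theorem (±divisors of 11236) is a root, so the roots are irrational. The cubic discriminant is Δ = 955186768 > 0, so there are three distinct real roots. p(7) = -673 and p(8) = 220 have opposite signs, so a root lies in (7, 8); Newton's method refines it to λ ≈ 7.7387. p(24) = 92 and p(25) = -511 have opposite signs, so a root lies in (24, 25); Newton's method refines it to λ ≈ 24.1567. p(60) = -196 and p(61) = 1757 have opposite signs, so a root lies in (60, 61); Newton's method refines it to λ ≈ 60.1046. Check (Vieta): the three roots sum to 92, matching tr M = 92.
So the eigenvalues of A^T A are ≈ 7.7387, 24.1567, 60.1046 (all ≥ 0, as they must be for A^T A). The largest is λ_max ≈ 60.1046, hence ||A||_2 = sqrt(λ_max) ≈ 7.7527.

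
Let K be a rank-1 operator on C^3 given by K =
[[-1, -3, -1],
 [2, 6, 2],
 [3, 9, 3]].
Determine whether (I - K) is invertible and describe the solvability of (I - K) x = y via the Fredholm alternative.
(I - K) is invertible (det(I - K) = -7 ≠ 0), so for every y in C^3 the equation (I - K) x = y has a unique solution.

K has rank 1, so it is an outer product K = u v^T: every row of K is a multiple of one row vector. Reading off the entries, u = (-1, 2, 3) and v = (1, 3, 1) (row i of K equals u_i·v^T). A rank-one matrix u v^T satisfies K u = u (v·u) and kills the (2)-dimensional subspace v^⊥, so its characteristic polynomial is lambda^2 (lambda - v·u) with v·u = tr K = 8. Hence the eigenvalues of I - K are 1 (multiplicity 2) and 1 - (8) = -7, so det(I - K) = -7. (Direct check: I - K =
[[2, 3, 1],
 [-2, -5, -2],
 [-3, -9, -2]]
has determinant -7.) The finite-dimensional Fredholm alternative says: either (I - K) is invertible, or ker(I - K) ≠ {0} and then range(I - K) = ker((I - K)^*)^⊥, with dim ker(I - K) = dim ker((I - K)^*). Since det(I - K) ≠ 0, 1 is not an eigenvalue of K and ker(I - K) = {0}, so we are in the first case: for every y there is a unique x = (I - K)^(-1) y. Explicitly, by the Sherman–Morrison formula, (I - u v^T)^(-1) = I + u v^T/(1 - v·u), i.e. (I - K)^(-1) = I + K/(-7).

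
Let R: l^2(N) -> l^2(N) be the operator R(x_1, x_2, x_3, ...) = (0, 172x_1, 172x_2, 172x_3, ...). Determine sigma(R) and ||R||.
sigma(R) = closed disk {z in C : |z| ≤ 172}; ||R|| = 172

Note R = 172·U where U is the unit right shift (U x)_k = x_{k-1} (with x_0 := 0); so ||R|| = 172||U|| and sigma(R) = 172·sigma(U). ||R x||^2 = sum_{k≥1} |172x_k|^2 = 29584||x||^2, so ||R|| = 172 and sigma(R) ⊂ {|z| ≤ 172}. For any |lambda| < 172, the equation (R - lambda I) x = 0 forces x_1 = 0, then 172x_k = lambda x_{k+1} ⇒ x = 0, so R has no eigenvalues. But (R - lambda I) is not surjective for |lambda| < 172: solving (R - lambda I) x = e_1 would require x_n proportional to (lambda/172)^(-n), which is not in l^2. So every |lambda| < 172 lies in the residual spectrum. The boundary |lambda| = 172 is in the approximate point spectrum (the spectrum is closed). Hence sigma(R) is the closed disk of radius 172.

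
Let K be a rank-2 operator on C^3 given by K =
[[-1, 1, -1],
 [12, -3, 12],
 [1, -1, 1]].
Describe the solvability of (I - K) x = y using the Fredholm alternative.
(I - K) is invertible (det(I - K) = 4 ≠ 0), so for every y in C^3 the equation (I - K) x = y has a unique solution.

K has rank 2 and factors as K = U V^T = u1 v1^T + u2 v2^T with u1 = (0, -3, 0), v1 = (-3, 0, -3), u2 = (1, -3, -1), v2 = (-1, 1, -1) (multiplying out reproduces the displayed K). The nonzero eigenvalues of U V^T coincide with those of the 2 x 2 matrix G = V^T U = [[v1·u1, v1·u2], [v2·u1, v2·u2]] = [[0, 0], [-3, -3]], and by the Sylvester determinant identity det(I_3 - U V^T) = det(I_2 - V^T U) = det([[1, 0], [3, 4]]) = (1)(4) - (0)(3) = 4. (Direct check: I - K =
[[2, -1, 1],
 [-12, 4, -12],
 [-1, 1, 0]]
has determinant 4.) The finite-dimensional Fredholm alternative says: either (I - K) is invertible, or ker(I - K) ≠ {0} and then range(I - K) = ker((I - K)^*)^⊥, with dim ker(I - K) = dim ker((I - K)^*). Since det(I - K) ≠ 0, 1 is not an eigenvalue of K and ker(I - K) = {0}, so we are in the first case: for every y there is a unique x = (I - K)^(-1) y. (Explicitly, by the Woodbury identity, (I - U V^T)^(-1) = I + U (I_2 - G)^(-1) V^T.)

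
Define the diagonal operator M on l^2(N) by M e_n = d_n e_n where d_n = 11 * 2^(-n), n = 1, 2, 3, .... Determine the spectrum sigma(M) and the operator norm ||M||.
sigma(M) = {11 * 2^(-n) : n ≥ 1} ∪ {0}; ||M|| = 11/2

A bounded diagonal operator on l^2 with diagonal entries d_n has spectrum equal to the closure of {d_n : n ≥ 1}: every d_n is an eigenvalue (with eigenvector e_n), so {d_n} ⊂ sigma(M); the spectrum is closed, so its closure is too; and for lambda not in the closure, (M - lambda I) has bounded inverse (the diagonal entries 1/(d_n - lambda) are bounded). For our sequence d_n = 11 * 2^(-n), n = 1, 2, 3, ...:
  - {d_n} = {11 * 2^(-n) : n ≥ 1}; the only limit point is 0
  - closure = {11 * 2^(-n) : n ≥ 1} ∪ {0}
For the norm: a diagonal operator has ||M|| = sup_n |d_n|. Here d_n = 11 * 2^(-n) is positive and decreasing, so sup_n |d_n| = d_1 = 11/2. So ||M|| = 11/2.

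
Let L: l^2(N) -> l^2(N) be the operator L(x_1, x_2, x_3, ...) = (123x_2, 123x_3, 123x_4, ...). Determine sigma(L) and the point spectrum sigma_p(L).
sigma(L) = closed disk {z in C : |z| ≤ 123}; sigma_p(L) = open disk {z in C : |z| < 123}

Note L = 123·V where V is the unit left shift (V x)_k = x_{k+1}; so sigma(L) = 123·sigma(V) and ||L|| = 123||V||. ||L x||^2 = 15129sum_{k≥2} |x_k|^2 ≤ 15129||x||^2, with equality on {x : x_1 = 0}, so ||L|| = 123. For any lambda with |lambda| < 123, set r = lambda/123 (|r| < 1); the vector x = (1, r, r^2, ...) is in l^2 and satisfies L x = 123(r, r^2, ...) = lambda x, so lambda is an eigenvalue. On the boundary |lambda| = 123 the geometric series diverges, so no l^2 eigenvector exists, but these lambda lie in the approximate point spectrum. Hence sigma(L) is the closed disk of radius 123 and sigma_p(L) is the open disk.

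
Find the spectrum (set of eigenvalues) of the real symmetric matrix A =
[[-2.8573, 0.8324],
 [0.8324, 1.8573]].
sigma(A) ≈ {-3, 2}

A is real symmetric, so its spectrum consists of real eigenvalues. Expanding the characteristic polynomial of the displayed matrix gives
  det(λ I - A) = p(λ) = λ^2 + (1)λ + (-6).
Solving p(λ) = 0 yields eigenvalues ≈ -3, 2. (A is shown rounded to 4 decimals, so these recover the underlying integer eigenvalues to within that precision.)
Verification: the trace of A = -1 equals the sum of eigenvalues -1, and det(A) ≈ -5.9998 matches the eigenvalue product -6.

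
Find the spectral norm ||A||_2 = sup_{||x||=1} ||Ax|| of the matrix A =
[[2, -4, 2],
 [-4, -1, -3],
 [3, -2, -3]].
||A||_2 ≈ 6.135 (= sqrt(largest eigenvalue of A^T A))

||A||_2 = sigma_max(A) = sqrt(lambda_max(A^T A)). Form the symmetric matrix M = A^T A =
[[29, -10, 7],
 [-10, 21, 1],
 [7, 1, 22]].
Its characteristic polynomial (trace, sum of principal 2x2 minors, determinant of M give the coefficients) is
  p(λ) = det(λ I - M) = λ^3 - 72λ^2 + 1559λ - 10000.
No integer candidate from the rational root theorem (±divisors of 10000) is a root, so the roots are irrational. The cubic discriminant is Δ = 17853988 > 0, so there are three distinct real roots. p(11) = -232 and p(12) = 68 have opposite signs, so a root lies in (11, 12); Newton's method refines it to λ ≈ 11.7501. p(22) = 98 and p(23) = -64 have opposite signs, so a root lies in (22, 23); Newton's method refines it to λ ≈ 22.6114. p(37) = -232 and p(38) = 146 have opposite signs, so a root lies in (37, 38); Newton's method refines it to λ ≈ 37.6386. Check (Vieta): the three roots sum to 72, matching tr M = 72.
So the eigenvalues of A^T A are ≈ 11.7501, 22.6114, 37.6386 (all ≥ 0, as they must be for A^T A). The largest is λ_max ≈ 37.6386, hence ||A||_2 = sqrt(λ_max) ≈ 6.135.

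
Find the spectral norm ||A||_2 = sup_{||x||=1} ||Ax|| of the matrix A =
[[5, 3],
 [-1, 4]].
||A||_2 = sqrt((51 + sqrt(485))/2) ≈ 6.0425 (= sqrt(largest eigenvalue of A^T A))

||A||_2 = sigma_max(A) = sqrt(lambda_max(A^T A)). Form the symmetric matrix M = A^T A =
[[26, 11],
 [11, 25]].
Its characteristic polynomial (trace, determinant of M give the coefficients) is
  p(λ) = det(λ I - M) = λ^2 - 51λ + 529.
For λ^2 - 51λ + 529 the discriminant is 485. It is nonnegative but not a perfect square, so the roots are real and irrational: λ = (51 ± sqrt(485))/2 ≈ 36.5114, 14.4886.
So the eigenvalues of A^T A are ≈ 14.4886, 36.5114 (all ≥ 0, as they must be for A^T A). The largest is λ_max = (51 + sqrt(485))/2 ≈ 36.5114, hence ||A||_2 = sqrt(λ_max) = sqrt((51 + sqrt(485))/2) ≈ 6.0425.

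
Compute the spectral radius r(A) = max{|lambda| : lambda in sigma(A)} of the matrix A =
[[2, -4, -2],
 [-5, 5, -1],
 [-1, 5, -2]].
r(A) ≈ 8.4233

The eigenvalues of A are the roots of its characteristic polynomial. With M = A (coefficients from the trace, the sum of principal 2x2 minors, and det A):
  p(λ) = det(λ I - M) = λ^3 - 5λ^2 - 21λ - 66.
No integer candidate from the rational root theorem (±divisors of 66) is a root, so the roots are irrational. The cubic discriminant is Δ = -227283 < 0, so there is one real root and a complex-conjugate pair. p(8) = -42 and p(9) = 69 have opposite signs, so a root lies in (8, 9); Newton's method refines it to λ ≈ 8.4233. Dividing out (λ - (8.4233)) leaves approximately λ^2 + 3.4233λ + 7.8354. For λ^2 + 3.4233λ + 7.8354 the discriminant is -19.6227. It is negative, so the remaining roots are the complex-conjugate pair λ ≈ -1.7116 ± 2.2149i. Their product equals the constant term, so |λ|^2 ≈ 7.8354 and |λ| ≈ 2.7992.
Thus the eigenvalues (to 4 decimals) are 8.4233 (modulus 8.4233); -1.7116 ± 2.2149i (modulus 2.7992). The spectral radius is the largest modulus: r(A) ≈ 8.4233. (Cross-check: r(A) ≤ ||A||_2 ≈ 9.5257; equality holds whenever A is normal, though it can also hold for some non-normal A.)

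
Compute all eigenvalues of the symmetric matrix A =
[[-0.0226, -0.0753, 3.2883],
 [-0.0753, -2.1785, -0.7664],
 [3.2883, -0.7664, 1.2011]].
sigma(A) ≈ {-3, -2, 4}

A is real symmetric, so its spectrum consists of real eigenvalues. Expanding the characteristic polynomial of the displayed matrix gives
  det(λ I - A) = p(λ) = λ^3 + (1)λ^2 + (-14)λ + (-24.0011).
Solving p(λ) = 0 yields eigenvalues ≈ -3, -2, 4. (A is shown rounded to 4 decimals, so these recover the underlying integer eigenvalues to within that precision.)
Verification: the trace of A = -1 equals the sum of eigenvalues -1, and det(A) ≈ 24.0011 matches the eigenvalue product 24.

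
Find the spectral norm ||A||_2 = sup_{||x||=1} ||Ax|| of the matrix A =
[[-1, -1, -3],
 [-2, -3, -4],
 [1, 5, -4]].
||A||_2 ≈ 6.6206 (= sqrt(largest eigenvalue of A^T A))

||A||_2 = sigma_max(A) = sqrt(lambda_max(A^T A)). Form the symmetric matrix M = A^T A =
[[6, 12, 7],
 [12, 35, -5],
 [7, -5, 41]].
Its characteristic polynomial (trace, sum of principal 2x2 minors, determinant of M give the coefficients) is
  p(λ) = det(λ I - M) = λ^3 - 82λ^2 + 1673λ - 1.
No integer candidate from the rational root theorem (±divisors of 1) is a root, so the roots are irrational. The cubic discriminant is Δ = 89829577 > 0, so there are three distinct real roots. p(0) = -1 and p(1) = 1591 have opposite signs, so a root lies in (0, 1); Newton's method refines it to λ ≈ 0.0006. p(38) = 37 and p(39) = -157 have opposite signs, so a root lies in (38, 39); Newton's method refines it to λ ≈ 38.1669. p(43) = -173 and p(44) = 43 have opposite signs, so a root lies in (43, 44); Newton's method refines it to λ ≈ 43.8325. Check (Vieta): the three roots sum to 82, matching tr M = 82.
So the eigenvalues of A^T A are ≈ 0.0006, 38.1669, 43.8325 (all ≥ 0, as they must be for A^T A). The largest is λ_max ≈ 43.8325, hence ||A||_2 = sqrt(λ_max) ≈ 6.6206.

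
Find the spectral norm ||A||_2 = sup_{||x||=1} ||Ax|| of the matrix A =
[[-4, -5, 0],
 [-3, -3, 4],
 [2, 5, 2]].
||A||_2 ≈ 9.2932 (= sqrt(largest eigenvalue of A^T A))

||A||_2 = sigma_max(A) = sqrt(lambda_max(A^T A)). Form the symmetric matrix M = A^T A =
[[29, 39, -8],
 [39, 59, -2],
 [-8, -2, 20]].
Its characteristic polynomial (trace, sum of principal 2x2 minors, determinant of M give the coefficients) is
  p(λ) = det(λ I - M) = λ^3 - 108λ^2 + 1882λ - 1156.
No integer candidate from the rational root theorem (±divisors of 1156) is a root, so the roots are irrational. The cubic discriminant is Δ = 13017759152 > 0, so there are three distinct real roots. p(0) = -1156 and p(1) = 619 have opposite signs, so a root lies in (0, 1); Newton's method refines it to λ ≈ 0.6374. p(20) = 1284 and p(21) = -1 have opposite signs, so a root lies in (20, 21); Newton's method refines it to λ ≈ 20.9992. p(86) = -2016 and p(87) = 3629 have opposite signs, so a root lies in (86, 87); Newton's method refines it to λ ≈ 86.3633. Check (Vieta): the three roots sum to 108, matching tr M = 108.
So the eigenvalues of A^T A are ≈ 0.6374, 20.9992, 86.3633 (all ≥ 0, as they must be for A^T A). The largest is λ_max ≈ 86.3633, hence ||A||_2 = sqrt(λ_max) ≈ 9.2932.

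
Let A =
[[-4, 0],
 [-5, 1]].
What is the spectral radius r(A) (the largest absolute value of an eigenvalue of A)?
r(A) = 4

The eigenvalues of A are the roots of its characteristic polynomial. With M = A (coefficients from the trace and determinant):
  p(λ) = det(λ I - M) = λ^2 + 3λ - 4.
For λ^2 + 3λ - 4 the discriminant is 25. It is a perfect square (5^2), so the roots are rational: λ = (-3 ± 5)/2 = 1, -4.
Thus the eigenvalues (to 4 decimals) are 1 (modulus 1); -4 (modulus 4). The spectral radius is the largest modulus: r(A) = 4. (Cross-check: r(A) ≤ ||A||_2 ≈ 6.451; equality holds whenever A is normal, though it can also hold for some non-normal A.)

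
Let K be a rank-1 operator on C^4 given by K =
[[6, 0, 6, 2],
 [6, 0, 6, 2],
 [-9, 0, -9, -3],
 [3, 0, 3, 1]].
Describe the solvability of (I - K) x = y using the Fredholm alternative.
(I - K) is invertible (det(I - K) = 3 ≠ 0), so for every y in C^4 the equation (I - K) x = y has a unique solution.

K has rank 1, so it is an outer product K = u v^T: every row of K is a multiple of one row vector. Reading off the entries, u = (2, 2, -3, 1) and v = (3, 0, 3, 1) (row i of K equals u_i·v^T). A rank-one matrix u v^T satisfies K u = u (v·u) and kills the (3)-dimensional subspace v^⊥, so its characteristic polynomial is lambda^3 (lambda - v·u) with v·u = tr K = -2. Hence the eigenvalues of I - K are 1 (multiplicity 3) and 1 - (-2) = 3, so det(I - K) = 3. (Direct check: I - K =
[[-5, 0, -6, -2],
 [-6, 1, -6, -2],
 [9, 0, 10, 3],
 [-3, 0, -3, 0]]
has determinant 3.) The finite-dimensional Fredholm alternative says: either (I - K) is invertible, or ker(I - K) ≠ {0} and then range(I - K) = ker((I - K)^*)^⊥, with dim ker(I - K) = dim ker((I - K)^*). Since det(I - K) ≠ 0, 1 is not an eigenvalue of K and ker(I - K) = {0}, so we are in the first case: for every y there is a unique x = (I - K)^(-1) y. Explicitly, by the Sherman–Morrison formula, (I - u v^T)^(-1) = I + u v^T/(1 - v·u), i.e. (I - K)^(-1) = I + K/(3).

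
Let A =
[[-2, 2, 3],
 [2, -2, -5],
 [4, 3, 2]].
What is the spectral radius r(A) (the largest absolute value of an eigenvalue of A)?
r(A) ≈ 4.4967

The eigenvalues of A are the roots of its characteristic polynomial. With M = A (coefficients from the trace, the sum of principal 2x2 minors, and det A):
  p(λ) = det(λ I - M) = λ^3 + 2λ^2 - 5λ + 28.
No integer candidate from the rational root theorem (±divisors of 28) is a root, so the roots are irrational. The cubic discriminant is Δ = -26504 < 0, so there is one real root and a complex-conjugate pair. p(-5) = -22 and p(-4) = 16 have opposite signs, so a root lies in (-5, -4); Newton's method refines it to λ ≈ -4.4967. Dividing out (λ - (-4.4967)) leaves approximately λ^2 - 2.4967λ + 6.2268. For λ^2 - 2.4967λ + 6.2268 the discriminant is -18.6738. It is negative, so the remaining roots are the complex-conjugate pair λ ≈ 1.2483 ± 2.1607i. Their product equals the constant term, so |λ|^2 ≈ 6.2268 and |λ| ≈ 2.4954.
Thus the eigenvalues (to 4 decimals) are -4.4967 (modulus 4.4967); 1.2483 ± 2.1607i (modulus 2.4954). The spectral radius is the largest modulus: r(A) ≈ 4.4967. (Cross-check: r(A) ≤ ||A||_2 ≈ 7.2566; equality holds whenever A is normal, though it can also hold for some non-normal A.)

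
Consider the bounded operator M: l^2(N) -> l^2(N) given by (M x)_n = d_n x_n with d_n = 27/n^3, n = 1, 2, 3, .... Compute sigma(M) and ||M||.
sigma(M) = {27/n^3 : n ≥ 1} ∪ {0}; ||M|| = 27

A bounded diagonal operator on l^2 with diagonal entries d_n has spectrum equal to the closure of {d_n : n ≥ 1}: every d_n is an eigenvalue (with eigenvector e_n), so {d_n} ⊂ sigma(M); the spectrum is closed, so its closure is too; and for lambda not in the closure, (M - lambda I) has bounded inverse (the diagonal entries 1/(d_n - lambda) are bounded). For our sequence d_n = 27/n^3, n = 1, 2, 3, ...:
  - {d_n} = {27/n^3 : n ≥ 1}; the only limit point is 0
  - closure = {27/n^3 : n ≥ 1} ∪ {0}
For the norm: a diagonal operator has ||M|| = sup_n |d_n|. Here d_n = 27/n^3 is positive and decreasing, so sup_n |d_n| = d_1 = 27. So ||M|| = 27.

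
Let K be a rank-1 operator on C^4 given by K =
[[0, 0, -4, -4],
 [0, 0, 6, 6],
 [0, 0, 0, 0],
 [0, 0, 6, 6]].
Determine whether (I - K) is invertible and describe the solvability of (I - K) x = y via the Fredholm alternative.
(I - K) is invertible (det(I - K) = -5 ≠ 0), so for every y in C^4 the equation (I - K) x = y has a unique solution.

K has rank 1, so it is an outer product K = u v^T: every row of K is a multiple of one row vector. Reading off the entries, u = (2, -3, 0, -3) and v = (0, 0, -2, -2) (row i of K equals u_i·v^T). A rank-one matrix u v^T satisfies K u = u (v·u) and kills the (3)-dimensional subspace v^⊥, so its characteristic polynomial is lambda^3 (lambda - v·u) with v·u = tr K = 6. Hence the eigenvalues of I - K are 1 (multiplicity 3) and 1 - (6) = -5, so det(I - K) = -5. (Direct check: I - K =
[[1, 0, 4, 4],
 [0, 1, -6, -6],
 [0, 0, 1, 0],
 [0, 0, -6, -5]]
has determinant -5.) The finite-dimensional Fredholm alternative says: either (I - K) is invertible, or ker(I - K) ≠ {0} and then range(I - K) = ker((I - K)^*)^⊥, with dim ker(I - K) = dim ker((I - K)^*). Since det(I - K) ≠ 0, 1 is not an eigenvalue of K and ker(I - K) = {0}, so we are in the first case: for every y there is a unique x = (I - K)^(-1) y. Explicitly, by the Sherman–Morrison formula, (I - u v^T)^(-1) = I + u v^T/(1 - v·u), i.e. (I - K)^(-1) = I + K/(-5).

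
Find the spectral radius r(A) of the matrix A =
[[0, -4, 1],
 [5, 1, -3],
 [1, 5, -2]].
r(A) ≈ 5.6471

The eigenvalues of A are the roots of its characteristic polynomial. With M = A (coefficients from the trace, the sum of principal 2x2 minors, and det A):
  p(λ) = det(λ I - M) = λ^3 + λ^2 + 32λ + 4.
No integer candidate from the rational root theorem (±divisors of 4) is a root, so the roots are irrational. The cubic discriminant is Δ = -128192 < 0, so there is one real root and a complex-conjugate pair. p(-1) = -28 and p(0) = 4 have opposite signs, so a root lies in (-1, 0); Newton's method refines it to λ ≈ -0.1254. Dividing out (λ - (-0.1254)) leaves approximately λ^2 + 0.8746λ + 31.8903. For λ^2 + 0.8746λ + 31.8903 the discriminant is -126.7963. It is negative, so the remaining roots are the complex-conjugate pair λ ≈ -0.4373 ± 5.6302i. Their product equals the constant term, so |λ|^2 ≈ 31.8903 and |λ| ≈ 5.6471.
Thus the eigenvalues (to 4 decimals) are -0.1254 (modulus 0.1254); -0.4373 ± 5.6302i (modulus 5.6471). The spectral radius is the largest modulus: r(A) ≈ 5.6471. (Cross-check: r(A) ≤ ||A||_2 ≈ 7.6652; equality holds whenever A is normal, though it can also hold for some non-normal A.)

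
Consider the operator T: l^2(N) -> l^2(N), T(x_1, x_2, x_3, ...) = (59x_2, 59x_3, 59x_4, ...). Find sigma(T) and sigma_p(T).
sigma(T) = closed disk {z in C : |z| ≤ 59}; sigma_p(T) = open disk {z in C : |z| < 59}

Note T = 59·V where V is the unit left shift (V x)_k = x_{k+1}; so sigma(T) = 59·sigma(V) and ||T|| = 59||V||. ||T x||^2 = 3481sum_{k≥2} |x_k|^2 ≤ 3481||x||^2, with equality on {x : x_1 = 0}, so ||T|| = 59. For any lambda with |lambda| < 59, set r = lambda/59 (|r| < 1); the vector x = (1, r, r^2, ...) is in l^2 and satisfies T x = 59(r, r^2, ...) = lambda x, so lambda is an eigenvalue. On the boundary |lambda| = 59 the geometric series diverges, so no l^2 eigenvector exists, but these lambda lie in the approximate point spectrum. Hence sigma(T) is the closed disk of radius 59 and sigma_p(T) is the open disk.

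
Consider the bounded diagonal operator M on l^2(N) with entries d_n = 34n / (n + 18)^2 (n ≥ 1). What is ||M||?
||M|| = 17/36 (attained at n = 18)

For M diagonal, ||M|| = sup_n |d_n|. Treat f(x) = 34x / (x + 18)^2 for real x > 0. By the quotient rule, f'(x) = 34(18 - x)/(x + 18)^3, which is positive for x < 18 and negative for x > 18. So f has a unique maximum at x = 18, and since 18 is a positive integer, the supremum over n ≥ 1 is attained at n = 18: d_18 = 34·18/(18 + 18)^2 = 34·18/1296 = 17/36. Hence ||M|| = 17/36.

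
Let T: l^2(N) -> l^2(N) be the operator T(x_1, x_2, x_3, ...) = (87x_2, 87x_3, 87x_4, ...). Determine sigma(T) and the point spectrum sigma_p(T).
sigma(T) = closed disk {z in C : |z| ≤ 87}; sigma_p(T) = open disk {z in C : |z| < 87}

Note T = 87·V where V is the unit left shift (V x)_k = x_{k+1}; so sigma(T) = 87·sigma(V) and ||T|| = 87||V||. ||T x||^2 = 7569sum_{k≥2} |x_k|^2 ≤ 7569||x||^2, with equality on {x : x_1 = 0}, so ||T|| = 87. For any lambda with |lambda| < 87, set r = lambda/87 (|r| < 1); the vector x = (1, r, r^2, ...) is in l^2 and satisfies T x = 87(r, r^2, ...) = lambda x, so lambda is an eigenvalue. On the boundary |lambda| = 87 the geometric series diverges, so no l^2 eigenvector exists, but these lambda lie in the approximate point spectrum. Hence sigma(T) is the closed disk of radius 87 and sigma_p(T) is the open disk.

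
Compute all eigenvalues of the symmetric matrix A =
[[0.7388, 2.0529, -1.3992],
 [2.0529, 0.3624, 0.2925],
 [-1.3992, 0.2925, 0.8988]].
sigma(A) ≈ {-2, 1, 3}

A is real symmetric, so its spectrum consists of real eigenvalues. Expanding the characteristic polynomial of the displayed matrix gives
  det(λ I - A) = p(λ) = λ^3 + (-2)λ^2 + (-5)λ + (6).
Solving p(λ) = 0 yields eigenvalues ≈ -2, 1, 3. (A is shown rounded to 4 decimals, so these recover the underlying integer eigenvalues to within that precision.)
Verification: the trace of A = 2 equals the sum of eigenvalues 2, and det(A) ≈ -6.0003 matches the eigenvalue product -6.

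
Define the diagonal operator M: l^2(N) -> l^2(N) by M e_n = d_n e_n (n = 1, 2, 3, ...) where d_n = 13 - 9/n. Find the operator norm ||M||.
||M|| = 13

For a diagonal operator on l^2 with entries d_n, ||M|| = sup_n |d_n|. Here d_1 = 4, d_2 = 17/2, ..., and d_n = 13 - 9/n increases monotonically toward 13. All terms lie in [4, 13), so |d_n| = d_n and the supremum is the limit 13, which is not attained by any individual d_n. Hence ||M|| = 13.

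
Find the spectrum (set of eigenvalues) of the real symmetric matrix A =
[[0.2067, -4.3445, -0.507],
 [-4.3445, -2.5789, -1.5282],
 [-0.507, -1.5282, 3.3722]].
sigma(A) ≈ {-6, 3, 4}

A is real symmetric, so its spectrum consists of real eigenvalues. Expanding the characteristic polynomial of the displayed matrix gives
  det(λ I - A) = p(λ) = λ^3 + (-1)λ^2 + (-30)λ + (71.9988).
Solving p(λ) = 0 yields eigenvalues ≈ -6, 3, 4. (A is shown rounded to 4 decimals, so these recover the underlying integer eigenvalues to within that precision.)
Verification: the trace of A = 1 equals the sum of eigenvalues 1, and det(A) ≈ -71.9988 matches the eigenvalue product -72.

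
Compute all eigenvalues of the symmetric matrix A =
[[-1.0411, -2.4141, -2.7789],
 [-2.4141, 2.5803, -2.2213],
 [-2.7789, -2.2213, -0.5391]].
sigma(A) ≈ {-5, 2, 4}

A is real symmetric, so its spectrum consists of real eigenvalues. Expanding the characteristic polynomial of the displayed matrix gives
  det(λ I - A) = p(λ) = λ^3 + (-1)λ^2 + (-22)λ + (40.0022).
Solving p(λ) = 0 yields eigenvalues ≈ -5, 2, 4. (A is shown rounded to 4 decimals, so these recover the underlying integer eigenvalues to within that precision.)
Verification: the trace of A = 1 equals the sum of eigenvalues 1, and det(A) ≈ -40.0022 matches the eigenvalue product -40.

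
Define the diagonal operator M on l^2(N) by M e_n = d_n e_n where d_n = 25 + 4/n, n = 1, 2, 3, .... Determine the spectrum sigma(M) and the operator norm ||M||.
sigma(M) = {25 + 4/n : n ≥ 1} ∪ {25}; ||M|| = 29

A bounded diagonal operator on l^2 with diagonal entries d_n has spectrum equal to the closure of {d_n : n ≥ 1}: every d_n is an eigenvalue (with eigenvector e_n), so {d_n} ⊂ sigma(M); the spectrum is closed, so its closure is too; and for lambda not in the closure, (M - lambda I) has bounded inverse (the diagonal entries 1/(d_n - lambda) are bounded). For our sequence d_n = 25 + 4/n, n = 1, 2, 3, ...:
  - {d_n} = {25 + 4/n : n ≥ 1}; the only limit point is 25
  - closure = {25 + 4/n : n ≥ 1} ∪ {25}
For the norm: a diagonal operator has ||M|| = sup_n |d_n|. Here d_n = 25 + 4/n is positive and decreasing, so sup_n |d_n| = d_1 = 25 + 4 = 29. So ||M|| = 29.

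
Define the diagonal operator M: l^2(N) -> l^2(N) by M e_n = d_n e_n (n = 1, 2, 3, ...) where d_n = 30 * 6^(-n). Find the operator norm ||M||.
||M|| = 5 (attained at n = 1)

For M diagonal, ||M|| = sup_n |d_n|. The sequence d_n = 30 * 6^(-n) is positive and strictly decreasing (ratio 6^(-1) < 1), so the supremum is d_1 = 30/6 = 5. Hence ||M|| = 5.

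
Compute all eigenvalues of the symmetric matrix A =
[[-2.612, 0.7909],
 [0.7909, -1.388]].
sigma(A) ≈ {-3, -1}

A is real symmetric, so its spectrum consists of real eigenvalues. Expanding the characteristic polynomial of the displayed matrix gives
  det(λ I - A) = p(λ) = λ^2 + (4)λ + (3).
Solving p(λ) = 0 yields eigenvalues ≈ -3, -1. (A is shown rounded to 4 decimals, so these recover the underlying integer eigenvalues to within that precision.)
Verification: the trace of A = -4 equals the sum of eigenvalues -4, and det(A) ≈ 2.9999 matches the eigenvalue product 3.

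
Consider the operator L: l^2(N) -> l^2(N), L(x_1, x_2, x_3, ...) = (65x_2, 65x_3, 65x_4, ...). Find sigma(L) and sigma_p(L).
sigma(L) = closed disk {z in C : |z| ≤ 65}; sigma_p(L) = open disk {z in C : |z| < 65}

Note L = 65·V where V is the unit left shift (V x)_k = x_{k+1}; so sigma(L) = 65·sigma(V) and ||L|| = 65||V||. ||L x||^2 = 4225sum_{k≥2} |x_k|^2 ≤ 4225||x||^2, with equality on {x : x_1 = 0}, so ||L|| = 65. For any lambda with |lambda| < 65, set r = lambda/65 (|r| < 1); the vector x = (1, r, r^2, ...) is in l^2 and satisfies L x = 65(r, r^2, ...) = lambda x, so lambda is an eigenvalue. On the boundary |lambda| = 65 the geometric series diverges, so no l^2 eigenvector exists, but these lambda lie in the approximate point spectrum. Hence sigma(L) is the closed disk of radius 65 and sigma_p(L) is the open disk.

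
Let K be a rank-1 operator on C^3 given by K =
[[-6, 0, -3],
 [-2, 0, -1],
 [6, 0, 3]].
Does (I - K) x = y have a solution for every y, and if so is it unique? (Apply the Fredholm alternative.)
(I - K) is invertible (det(I - K) = 4 ≠ 0), so for every y in C^3 the equation (I - K) x = y has a unique solution.

K has rank 1, so it is an outer product K = u v^T: every row of K is a multiple of one row vector. Reading off the entries, u = (3, 1, -3) and v = (-2, 0, -1) (row i of K equals u_i·v^T). A rank-one matrix u v^T satisfies K u = u (v·u) and kills the (2)-dimensional subspace v^⊥, so its characteristic polynomial is lambda^2 (lambda - v·u) with v·u = tr K = -3. Hence the eigenvalues of I - K are 1 (multiplicity 2) and 1 - (-3) = 4, so det(I - K) = 4. (Direct check: I - K =
[[7, 0, 3],
 [2, 1, 1],
 [-6, 0, -2]]
has determinant 4.) The finite-dimensional Fredholm alternative says: either (I - K) is invertible, or ker(I - K) ≠ {0} and then range(I - K) = ker((I - K)^*)^⊥, with dim ker(I - K) = dim ker((I - K)^*). Since det(I - K) ≠ 0, 1 is not an eigenvalue of K and ker(I - K) = {0}, so we are in the first case: for every y there is a unique x = (I - K)^(-1) y. Explicitly, by the Sherman–Morrison formula, (I - u v^T)^(-1) = I + u v^T/(1 - v·u), i.e. (I - K)^(-1) = I + K/(4).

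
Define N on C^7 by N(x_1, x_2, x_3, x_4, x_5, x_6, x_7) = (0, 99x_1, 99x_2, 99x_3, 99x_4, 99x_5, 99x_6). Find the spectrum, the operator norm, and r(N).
sigma(N) = {0}; ||N|| = 99; r(N) = 0. (N is nilpotent with N^7 = 0.)

On C^7, N is a strictly lower-triangular matrix with 99 on the subdiagonal and zeros elsewhere, so its characteristic polynomial is lambda^7 and every eigenvalue is 0: sigma(N) = {0}. For the operator norm, N e_i = 99e_{i+1} for i = 1, ..., 6 and N e_7 = 0, so the singular values of N are 99 (with multiplicity 6) and 0; hence ||N|| = 99. The spectral radius r(N) = max|lambda| = 0. Note ||N|| > r(N) — characteristic of non-normal nilpotent operators. Indeed N^7 = 0.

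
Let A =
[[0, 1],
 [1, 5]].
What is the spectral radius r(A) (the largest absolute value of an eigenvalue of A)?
r(A) = (5 + sqrt(29))/2 ≈ 5.1926

The eigenvalues of A are the roots of its characteristic polynomial. With M = A (coefficients from the trace and determinant):
  p(λ) = det(λ I - M) = λ^2 - 5λ - 1.
For λ^2 - 5λ - 1 the discriminant is 29. It is nonnegative but not a perfect square, so the roots are real and irrational: λ = (5 ± sqrt(29))/2 ≈ 5.1926, -0.1926.
Thus the eigenvalues (to 4 decimals) are 5.1926 (modulus 5.1926); -0.1926 (modulus 0.1926). The spectral radius is the largest modulus: r(A) = (5 + sqrt(29))/2 ≈ 5.1926. (Cross-check: r(A) ≤ ||A||_2 ≈ 5.1926; equality holds whenever A is normal, though it can also hold for some non-normal A.)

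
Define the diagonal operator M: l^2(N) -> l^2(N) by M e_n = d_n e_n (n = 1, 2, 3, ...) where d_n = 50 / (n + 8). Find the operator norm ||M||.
||M|| = 50/9 (attained at n = 1)

For M diagonal, ||M|| = sup_n |d_n| = sup_n 50/(n + 8). This is positive and strictly decreasing in n, so the supremum is attained at n = 1: d_1 = 50/(1 + 8) = 50/9. Hence ||M|| = 50/9.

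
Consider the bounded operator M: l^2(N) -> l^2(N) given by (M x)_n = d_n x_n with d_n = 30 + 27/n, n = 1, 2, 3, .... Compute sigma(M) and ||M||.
sigma(M) = {30 + 27/n : n ≥ 1} ∪ {30}; ||M|| = 57

A bounded diagonal operator on l^2 with diagonal entries d_n has spectrum equal to the closure of {d_n : n ≥ 1}: every d_n is an eigenvalue (with eigenvector e_n), so {d_n} ⊂ sigma(M); the spectrum is closed, so its closure is too; and for lambda not in the closure, (M - lambda I) has bounded inverse (the diagonal entries 1/(d_n - lambda) are bounded). For our sequence d_n = 30 + 27/n, n = 1, 2, 3, ...:
  - {d_n} = {30 + 27/n : n ≥ 1}; the only limit point is 30
  - closure = {30 + 27/n : n ≥ 1} ∪ {30}
For the norm: a diagonal operator has ||M|| = sup_n |d_n|. Here d_n = 30 + 27/n is positive and decreasing, so sup_n |d_n| = d_1 = 30 + 27 = 57. So ||M|| = 57.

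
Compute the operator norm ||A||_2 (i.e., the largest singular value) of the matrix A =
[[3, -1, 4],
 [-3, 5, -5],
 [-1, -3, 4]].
||A||_2 ≈ 9.897 (= sqrt(largest eigenvalue of A^T A))

||A||_2 = sigma_max(A) = sqrt(lambda_max(A^T A)). Form the symmetric matrix M = A^T A =
[[19, -15, 23],
 [-15, 35, -41],
 [23, -41, 57]].
Its characteristic polynomial (trace, sum of principal 2x2 minors, determinant of M give the coefficients) is
  p(λ) = det(λ I - M) = λ^3 - 111λ^2 + 1308λ - 2916.
No integer candidate from the rational root theorem (±divisors of 2916) is a root, so the roots are irrational. The cubic discriminant is Δ = 3567312144 > 0, so there are three distinct real roots. p(2) = -736 and p(3) = 36 have opposite signs, so a root lies in (2, 3); Newton's method refines it to λ ≈ 2.9466. p(10) = 64 and p(11) = -628 have opposite signs, so a root lies in (10, 11); Newton's method refines it to λ ≈ 10.1032. p(97) = -7766 and p(98) = 416 have opposite signs, so a root lies in (97, 98); Newton's method refines it to λ ≈ 97.9502. Check (Vieta): the three roots sum to 111, matching tr M = 111.
So the eigenvalues of A^T A are ≈ 2.9466, 10.1032, 97.9502 (all ≥ 0, as they must be for A^T A). The largest is λ_max ≈ 97.9502, hence ||A||_2 = sqrt(λ_max) ≈ 9.897.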